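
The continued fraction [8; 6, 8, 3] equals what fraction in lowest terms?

1249/153

Using pₖ = aₖpₖ₋₁ + pₖ₋₂ and qₖ = aₖqₖ₋₁ + qₖ₋₂:
  k=0: a=8, p=8, q=1
  k=1: a=6, p=49, q=6
  k=2: a=8, p=400, q=49
  k=3: a=3, p=1249, q=153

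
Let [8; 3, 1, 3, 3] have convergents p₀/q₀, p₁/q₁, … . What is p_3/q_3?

124/15

Using pₖ = aₖpₖ₋₁ + pₖ₋₂, qₖ = aₖqₖ₋₁ + qₖ₋₂ (with p₋₁=1, p₋₂=0, q₋₁=0, q₋₂=1):
  k=0: a=8, p=8, q=1
  k=1: a=3, p=25, q=3
  k=2: a=1, p=33, q=4
  k=3: a=3, p=124, q=15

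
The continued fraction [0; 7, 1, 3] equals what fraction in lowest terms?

Using pₖ = aₖpₖ₋₁ + pₖ₋₂ and qₖ = aₖqₖ₋₁ + qₖ₋₂:
  k=0: a=0, p=0, q=1
  k=1: a=7, p=1, q=7
  k=2: a=1, p=1, q=8
  k=3: a=3, p=4, q=31

4/31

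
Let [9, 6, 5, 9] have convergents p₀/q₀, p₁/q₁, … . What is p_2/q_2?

284/31

Using pₖ = aₖpₖ₋₁ + pₖ₋₂, qₖ = aₖqₖ₋₁ + qₖ₋₂ (with p₋₁=1, p₋₂=0, q₋₁=0, q₋₂=1):
  k=0: a=9, p=9, q=1
  k=1: a=6, p=55, q=6
  k=2: a=5, p=284, q=31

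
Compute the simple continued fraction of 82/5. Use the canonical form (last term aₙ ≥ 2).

82 = 16×5 + 2
5 = 2×2 + 1
2 = 2×1 + 0  (stop)
So 82/5 = [16; 2, 2].

[16; 2, 2]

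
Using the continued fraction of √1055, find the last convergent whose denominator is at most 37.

√1055 = [32; 2, 12, 2, 64, …] (period length 4).
Convergents:
  p_0/q_0 = 32/1
  p_1/q_1 = 65/2
  p_2/q_2 = 812/25
  p_3/q_3 = 1689/52
q_2 = 25 ≤ 37 < 52 = q_3, so the answer is 812/25.

812/25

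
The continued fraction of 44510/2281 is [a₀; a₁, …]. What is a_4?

44510 = 19·2281 + 1171   →  a_0 = 19
2281 = 1·1171 + 1110   →  a_1 = 1
1171 = 1·1110 + 61   →  a_2 = 1
1110 = 18·61 + 12   →  a_3 = 18
61 = 5·12 + 1   →  a_4 = 5

5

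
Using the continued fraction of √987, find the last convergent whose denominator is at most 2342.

√987 = [31; 2, 2, 2, 62, …] (period length 4).
Convergents:
  p_0/q_0 = 31/1
  p_1/q_1 = 63/2
  p_2/q_2 = 157/5
  p_3/q_3 = 377/12
  p_4/q_4 = 23531/749
  p_5/q_5 = 47439/1510
  p_6/q_6 = 118409/3769
q_5 = 1510 ≤ 2342 < 3769 = q_6, so the answer is 47439/1510.

47439/1510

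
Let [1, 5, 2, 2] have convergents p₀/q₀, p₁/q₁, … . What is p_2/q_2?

Using pₖ = aₖpₖ₋₁ + pₖ₋₂, qₖ = aₖqₖ₋₁ + qₖ₋₂ (with p₋₁=1, p₋₂=0, q₋₁=0, q₋₂=1):
  k=0: a=1, p=1, q=1
  k=1: a=5, p=6, q=5
  k=2: a=2, p=13, q=11

13/11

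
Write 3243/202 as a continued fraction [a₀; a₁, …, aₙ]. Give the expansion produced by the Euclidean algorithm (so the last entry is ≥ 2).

3243 = 16*202 + 11
202 = 18*11 + 4
11 = 2*4 + 3
4 = 1*3 + 1
3 = 3*1 + 0  (stop)
So 3243/202 = [16; 18, 2, 1, 3].

[16; 18, 2, 1, 3]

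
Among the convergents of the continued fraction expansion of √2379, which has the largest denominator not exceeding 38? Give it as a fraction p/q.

√2379 = [48; 1, 3, 2, 3, 1, 96, …] (period length 6).
Convergents:
  p_0/q_0 = 48/1
  p_1/q_1 = 49/1
  p_2/q_2 = 195/4
  p_3/q_3 = 439/9
  p_4/q_4 = 1512/31
  p_5/q_5 = 1951/40
q_4 = 31 ≤ 38 < 40 = q_5, so the answer is 1512/31.

1512/31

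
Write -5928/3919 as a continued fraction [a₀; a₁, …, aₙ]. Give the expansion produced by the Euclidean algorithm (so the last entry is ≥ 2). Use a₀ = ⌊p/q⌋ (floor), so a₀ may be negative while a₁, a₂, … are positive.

-5928 = -2×3919 + 1910
3919 = 2×1910 + 99
1910 = 19×99 + 29
99 = 3×29 + 12
29 = 2×12 + 5
12 = 2×5 + 2
5 = 2×2 + 1
2 = 2×1 + 0  (stop)
So -5928/3919 = [-2; 2, 19, 3, 2, 2, 2, 2].

[-2; 2, 19, 3, 2, 2, 2, 2]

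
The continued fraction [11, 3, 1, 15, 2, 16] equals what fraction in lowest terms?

Fold from the inside: start with 16/1.
  2 + 1/16 = 33/16
  15 + 16/33 = 511/33
  1 + 33/511 = 544/511
  3 + 511/544 = 2143/544
  11 + 544/2143 = 24117/2143

24117/2143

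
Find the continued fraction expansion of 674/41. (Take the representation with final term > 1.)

674 = 16×41 + 18
41 = 2×18 + 5
18 = 3×5 + 3
5 = 1×3 + 2
3 = 1×2 + 1
2 = 2×1 + 0  (stop)
So 674/41 = [16; 2, 3, 1, 1, 2].

[16; 2, 3, 1, 1, 2]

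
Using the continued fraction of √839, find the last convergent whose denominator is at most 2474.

48691/1681

√839 = [28; 1, 27, 1, 56, …] (period length 4).
Convergents:
  p_0/q_0 = 28/1
  p_1/q_1 = 29/1
  p_2/q_2 = 811/28
  p_3/q_3 = 840/29
  p_4/q_4 = 47851/1652
  p_5/q_5 = 48691/1681
  p_6/q_6 = 1362508/47039
q_5 = 1681 ≤ 2474 < 47039 = q_6, so the answer is 48691/1681.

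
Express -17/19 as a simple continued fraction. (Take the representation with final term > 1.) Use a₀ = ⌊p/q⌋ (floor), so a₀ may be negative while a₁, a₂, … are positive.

-17 = -1·19 + 2
19 = 9·2 + 1
2 = 2·1 + 0  (stop)
So -17/19 = [-1; 9, 2].

[-1; 9, 2]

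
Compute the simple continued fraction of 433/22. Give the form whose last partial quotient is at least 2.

[19; 1, 2, 7]

433 = 19×22 + 15
22 = 1×15 + 7
15 = 2×7 + 1
7 = 7×1 + 0  (stop)
So 433/22 = [19; 1, 2, 7].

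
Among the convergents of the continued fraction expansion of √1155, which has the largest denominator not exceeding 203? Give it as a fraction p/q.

2311/68

√1155 = [33; 1, 66, …] (period length 2).
Convergents:
  p_0/q_0 = 33/1
  p_1/q_1 = 34/1
  p_2/q_2 = 2277/67
  p_3/q_3 = 2311/68
  p_4/q_4 = 154803/4555
q_3 = 68 ≤ 203 < 4555 = q_4, so the answer is 2311/68.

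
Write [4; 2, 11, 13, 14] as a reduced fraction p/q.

Using pₖ = aₖpₖ₋₁ + pₖ₋₂ and qₖ = aₖqₖ₋₁ + qₖ₋₂:
  k=0: a=4, p=4, q=1
  k=1: a=2, p=9, q=2
  k=2: a=11, p=103, q=23
  k=3: a=13, p=1348, q=301
  k=4: a=14, p=18975, q=4237

18975/4237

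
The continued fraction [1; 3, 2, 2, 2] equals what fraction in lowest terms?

Fold from the inside: start with 2/1.
  2 + 1/2 = 5/2
  2 + 2/5 = 12/5
  3 + 5/12 = 41/12
  1 + 12/41 = 53/41

53/41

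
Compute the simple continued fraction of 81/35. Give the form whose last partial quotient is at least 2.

[2; 3, 5, 2]

81 = 2·35 + 11
35 = 3·11 + 2
11 = 5·2 + 1
2 = 2·1 + 0  (stop)
So 81/35 = [2; 3, 5, 2].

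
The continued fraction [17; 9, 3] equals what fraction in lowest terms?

479/28

Fold from the inside: start with 3/1.
  9 + 1/3 = 28/3
  17 + 3/28 = 479/28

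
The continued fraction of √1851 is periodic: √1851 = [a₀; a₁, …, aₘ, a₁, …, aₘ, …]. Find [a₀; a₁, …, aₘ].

a₀ = ⌊√1851⌋ = 43.
With m₀=0, d₀=1 and mₖ₊₁ = dₖaₖ − mₖ, dₖ₊₁ = (n − mₖ₊₁²)/dₖ, aₖ₊₁ = ⌊(a₀+mₖ₊₁)/dₖ₊₁⌋:
  k=1: m=43, d=2, a=43
  k=2: m=43, d=1, a=86
d=1 and a=2a₀=86 at k=2, so the next step gives (m, d) = (43, 2) again — its k=1 value — and the period has length 2.

[43; 43, 86]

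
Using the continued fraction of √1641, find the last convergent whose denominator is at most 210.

√1641 = [40; 1, 1, 26, 1, 1, 80, …] (period length 6).
Convergents:
  p_0/q_0 = 40/1
  p_1/q_1 = 41/1
  p_2/q_2 = 81/2
  p_3/q_3 = 2147/53
  p_4/q_4 = 2228/55
  p_5/q_5 = 4375/108
  p_6/q_6 = 352228/8695
q_5 = 108 ≤ 210 < 8695 = q_6, so the answer is 4375/108.

4375/108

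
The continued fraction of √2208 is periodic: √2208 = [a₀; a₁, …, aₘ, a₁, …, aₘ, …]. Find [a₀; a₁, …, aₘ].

a₀ = ⌊√2208⌋ = 46.
With m₀=0, d₀=1 and mₖ₊₁ = dₖaₖ − mₖ, dₖ₊₁ = (n − mₖ₊₁²)/dₖ, aₖ₊₁ = ⌊(a₀+mₖ₊₁)/dₖ₊₁⌋:
  k=1: m=46, d=92, a=1
  k=2: m=46, d=1, a=92
d=1 and a=2a₀=92 at k=2, so the next step gives (m, d) = (46, 92) again — its k=1 value — and the period has length 2.

[46; 1, 92]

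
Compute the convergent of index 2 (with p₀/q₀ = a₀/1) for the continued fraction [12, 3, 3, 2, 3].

Using pₖ = aₖpₖ₋₁ + pₖ₋₂, qₖ = aₖqₖ₋₁ + qₖ₋₂ (with p₋₁=1, p₋₂=0, q₋₁=0, q₋₂=1):
  k=0: a=12, p=12, q=1
  k=1: a=3, p=37, q=3
  k=2: a=3, p=123, q=10

123/10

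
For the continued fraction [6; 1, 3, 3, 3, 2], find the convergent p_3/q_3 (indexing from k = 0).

88/13

Using pₖ = aₖpₖ₋₁ + pₖ₋₂, qₖ = aₖqₖ₋₁ + qₖ₋₂ (with p₋₁=1, p₋₂=0, q₋₁=0, q₋₂=1):
  k=0: a=6, p=6, q=1
  k=1: a=1, p=7, q=1
  k=2: a=3, p=27, q=4
  k=3: a=3, p=88, q=13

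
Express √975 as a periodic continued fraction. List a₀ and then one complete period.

[31; 4, 2, 4, 62]

a₀ = ⌊√975⌋ = 31.
With m₀=0, d₀=1 and mₖ₊₁ = dₖaₖ − mₖ, dₖ₊₁ = (n − mₖ₊₁²)/dₖ, aₖ₊₁ = ⌊(a₀+mₖ₊₁)/dₖ₊₁⌋:
  k=1: m=31, d=14, a=4
  k=2: m=25, d=25, a=2
  k=3: m=25, d=14, a=4
  k=4: m=31, d=1, a=62
d=1 and a=2a₀=62 at k=4, so the next step gives (m, d) = (31, 14) again — its k=1 value — and the period has length 4.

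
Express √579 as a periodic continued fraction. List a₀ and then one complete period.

a₀ = ⌊√579⌋ = 24.
With m₀=0, d₀=1 and mₖ₊₁ = dₖaₖ − mₖ, dₖ₊₁ = (n − mₖ₊₁²)/dₖ, aₖ₊₁ = ⌊(a₀+mₖ₊₁)/dₖ₊₁⌋:
  k=1: m=24, d=3, a=16
  k=2: m=24, d=1, a=48
d=1 and a=2a₀=48 at k=2, so the next step gives (m, d) = (24, 3) again — its k=1 value — and the period has length 2.

[24; 16, 48]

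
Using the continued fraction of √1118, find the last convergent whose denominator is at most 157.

√1118 = [33; 2, 3, 2, 3, 2, 66, …] (period length 6).
Convergents:
  p_0/q_0 = 33/1
  p_1/q_1 = 67/2
  p_2/q_2 = 234/7
  p_3/q_3 = 535/16
  p_4/q_4 = 1839/55
  p_5/q_5 = 4213/126
  p_6/q_6 = 279897/8371
q_5 = 126 ≤ 157 < 8371 = q_6, so the answer is 4213/126.

4213/126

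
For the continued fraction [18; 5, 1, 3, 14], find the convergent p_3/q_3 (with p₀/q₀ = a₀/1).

Using pₖ = aₖpₖ₋₁ + pₖ₋₂, qₖ = aₖqₖ₋₁ + qₖ₋₂ (with p₋₁=1, p₋₂=0, q₋₁=0, q₋₂=1):
  k=0: a=18, p=18, q=1
  k=1: a=5, p=91, q=5
  k=2: a=1, p=109, q=6
  k=3: a=3, p=418, q=23

418/23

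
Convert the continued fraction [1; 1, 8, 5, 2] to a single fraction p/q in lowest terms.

191/101

Fold from the inside: start with 2/1.
  5 + 1/2 = 11/2
  8 + 2/11 = 90/11
  1 + 11/90 = 101/90
  1 + 90/101 = 191/101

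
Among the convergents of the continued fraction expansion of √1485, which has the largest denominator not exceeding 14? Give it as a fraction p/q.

√1485 = [38; 1, 1, 6, 1, 1, 76, …] (period length 6).
Convergents:
  p_0/q_0 = 38/1
  p_1/q_1 = 39/1
  p_2/q_2 = 77/2
  p_3/q_3 = 501/13
  p_4/q_4 = 578/15
q_3 = 13 ≤ 14 < 15 = q_4, so the answer is 501/13.

501/13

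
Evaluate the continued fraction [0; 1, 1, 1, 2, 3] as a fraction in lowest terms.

Using pₖ = aₖpₖ₋₁ + pₖ₋₂ and qₖ = aₖqₖ₋₁ + qₖ₋₂:
  k=0: a=0, p=0, q=1
  k=1: a=1, p=1, q=1
  k=2: a=1, p=1, q=2
  k=3: a=1, p=2, q=3
  k=4: a=2, p=5, q=8
  k=5: a=3, p=17, q=27

17/27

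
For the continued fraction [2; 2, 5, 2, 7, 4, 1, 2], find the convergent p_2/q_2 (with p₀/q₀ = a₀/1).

Using pₖ = aₖpₖ₋₁ + pₖ₋₂, qₖ = aₖqₖ₋₁ + qₖ₋₂ (with p₋₁=1, p₋₂=0, q₋₁=0, q₋₂=1):
  k=0: a=2, p=2, q=1
  k=1: a=2, p=5, q=2
  k=2: a=5, p=27, q=11

27/11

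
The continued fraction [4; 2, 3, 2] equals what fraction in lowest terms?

71/16

Fold from the inside: start with 2/1.
  3 + 1/2 = 7/2
  2 + 2/7 = 16/7
  4 + 7/16 = 71/16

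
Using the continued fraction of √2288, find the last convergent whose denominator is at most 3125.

√2288 = [47; 1, 4, 1, 94, …] (period length 4).
Convergents:
  p_0/q_0 = 47/1
  p_1/q_1 = 48/1
  p_2/q_2 = 239/5
  p_3/q_3 = 287/6
  p_4/q_4 = 27217/569
  p_5/q_5 = 27504/575
  p_6/q_6 = 137233/2869
  p_7/q_7 = 164737/3444
q_6 = 2869 ≤ 3125 < 3444 = q_7, so the answer is 137233/2869.

137233/2869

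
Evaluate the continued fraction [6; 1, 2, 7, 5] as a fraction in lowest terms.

755/113

Using pₖ = aₖpₖ₋₁ + pₖ₋₂ and qₖ = aₖqₖ₋₁ + qₖ₋₂:
  k=0: a=6, p=6, q=1
  k=1: a=1, p=7, q=1
  k=2: a=2, p=20, q=3
  k=3: a=7, p=147, q=22
  k=4: a=5, p=755, q=113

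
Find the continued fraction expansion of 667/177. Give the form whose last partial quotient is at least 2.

[3; 1, 3, 3, 6, 2]

667 = 3×177 + 136
177 = 1×136 + 41
136 = 3×41 + 13
41 = 3×13 + 2
13 = 6×2 + 1
2 = 2×1 + 0  (stop)
So 667/177 = [3; 1, 3, 3, 6, 2].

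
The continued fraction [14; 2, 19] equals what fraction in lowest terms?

565/39

Using pₖ = aₖpₖ₋₁ + pₖ₋₂ and qₖ = aₖqₖ₋₁ + qₖ₋₂:
  k=0: a=14, p=14, q=1
  k=1: a=2, p=29, q=2
  k=2: a=19, p=565, q=39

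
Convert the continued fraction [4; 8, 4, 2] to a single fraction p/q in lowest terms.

Using pₖ = aₖpₖ₋₁ + pₖ₋₂ and qₖ = aₖqₖ₋₁ + qₖ₋₂:
  k=0: a=4, p=4, q=1
  k=1: a=8, p=33, q=8
  k=2: a=4, p=136, q=33
  k=3: a=2, p=305, q=74

305/74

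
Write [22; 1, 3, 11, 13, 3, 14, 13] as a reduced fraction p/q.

7719878/339253

Fold from the inside: start with 13/1.
  14 + 1/13 = 183/13
  3 + 13/183 = 562/183
  13 + 183/562 = 7489/562
  11 + 562/7489 = 82941/7489
  3 + 7489/82941 = 256312/82941
  1 + 82941/256312 = 339253/256312
  22 + 256312/339253 = 7719878/339253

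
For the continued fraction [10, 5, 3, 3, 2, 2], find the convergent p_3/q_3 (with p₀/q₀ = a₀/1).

540/53

Using pₖ = aₖpₖ₋₁ + pₖ₋₂, qₖ = aₖqₖ₋₁ + qₖ₋₂ (with p₋₁=1, p₋₂=0, q₋₁=0, q₋₂=1):
  k=0: a=10, p=10, q=1
  k=1: a=5, p=51, q=5
  k=2: a=3, p=163, q=16
  k=3: a=3, p=540, q=53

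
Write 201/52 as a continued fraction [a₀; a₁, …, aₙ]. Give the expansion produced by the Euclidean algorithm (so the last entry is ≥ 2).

201 = 3*52 + 45
52 = 1*45 + 7
45 = 6*7 + 3
7 = 2*3 + 1
3 = 3*1 + 0  (stop)
So 201/52 = [3; 1, 6, 2, 3].

[3; 1, 6, 2, 3]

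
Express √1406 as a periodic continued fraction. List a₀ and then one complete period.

a₀ = ⌊√1406⌋ = 37.
With m₀=0, d₀=1 and mₖ₊₁ = dₖaₖ − mₖ, dₖ₊₁ = (n − mₖ₊₁²)/dₖ, aₖ₊₁ = ⌊(a₀+mₖ₊₁)/dₖ₊₁⌋:
  k=1: m=37, d=37, a=2
  k=2: m=37, d=1, a=74
d=1 and a=2a₀=74 at k=2, so the next step gives (m, d) = (37, 37) again — its k=1 value — and the period has length 2.

[37; 2, 74]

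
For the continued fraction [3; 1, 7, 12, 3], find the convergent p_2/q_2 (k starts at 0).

31/8

Using pₖ = aₖpₖ₋₁ + pₖ₋₂, qₖ = aₖqₖ₋₁ + qₖ₋₂ (with p₋₁=1, p₋₂=0, q₋₁=0, q₋₂=1):
  k=0: a=3, p=3, q=1
  k=1: a=1, p=4, q=1
  k=2: a=7, p=31, q=8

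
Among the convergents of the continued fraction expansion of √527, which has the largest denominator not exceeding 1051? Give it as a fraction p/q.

√527 = [22; 1, 21, 1, 44, …] (period length 4).
Convergents:
  p_0/q_0 = 22/1
  p_1/q_1 = 23/1
  p_2/q_2 = 505/22
  p_3/q_3 = 528/23
  p_4/q_4 = 23737/1034
  p_5/q_5 = 24265/1057
q_4 = 1034 ≤ 1051 < 1057 = q_5, so the answer is 23737/1034.

23737/1034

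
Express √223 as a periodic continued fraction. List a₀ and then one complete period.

[14; 1, 13, 1, 28]

a₀ = ⌊√223⌋ = 14.
With m₀=0, d₀=1 and mₖ₊₁ = dₖaₖ − mₖ, dₖ₊₁ = (n − mₖ₊₁²)/dₖ, aₖ₊₁ = ⌊(a₀+mₖ₊₁)/dₖ₊₁⌋:
  k=1: m=14, d=27, a=1
  k=2: m=13, d=2, a=13
  k=3: m=13, d=27, a=1
  k=4: m=14, d=1, a=28
d=1 and a=2a₀=28 at k=4, so the next step gives (m, d) = (14, 27) again — its k=1 value — and the period has length 4.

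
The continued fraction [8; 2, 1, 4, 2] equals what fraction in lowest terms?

Using pₖ = aₖpₖ₋₁ + pₖ₋₂ and qₖ = aₖqₖ₋₁ + qₖ₋₂:
  k=0: a=8, p=8, q=1
  k=1: a=2, p=17, q=2
  k=2: a=1, p=25, q=3
  k=3: a=4, p=117, q=14
  k=4: a=2, p=259, q=31

259/31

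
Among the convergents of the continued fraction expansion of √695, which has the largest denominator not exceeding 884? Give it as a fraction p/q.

√695 = [26; 2, 1, 3, 10, 3, 1, 2, 52, …] (period length 8).
Convergents:
  p_0/q_0 = 26/1
  p_1/q_1 = 53/2
  p_2/q_2 = 79/3
  p_3/q_3 = 290/11
  p_4/q_4 = 2979/113
  p_5/q_5 = 9227/350
  p_6/q_6 = 12206/463
  p_7/q_7 = 33639/1276
q_6 = 463 ≤ 884 < 1276 = q_7, so the answer is 12206/463.

12206/463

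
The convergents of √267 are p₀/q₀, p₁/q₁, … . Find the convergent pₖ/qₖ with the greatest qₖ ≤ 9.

√267 = [16; 2, 1, 15, 1, 2, 32, …] (period length 6).
Convergents:
  p_0/q_0 = 16/1
  p_1/q_1 = 33/2
  p_2/q_2 = 49/3
  p_3/q_3 = 768/47
q_2 = 3 ≤ 9 < 47 = q_3, so the answer is 49/3.

49/3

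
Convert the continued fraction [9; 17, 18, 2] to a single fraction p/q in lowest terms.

Using pₖ = aₖpₖ₋₁ + pₖ₋₂ and qₖ = aₖqₖ₋₁ + qₖ₋₂:
  k=0: a=9, p=9, q=1
  k=1: a=17, p=154, q=17
  k=2: a=18, p=2781, q=307
  k=3: a=2, p=5716, q=631

5716/631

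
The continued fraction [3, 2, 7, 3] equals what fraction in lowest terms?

163/47

Using pₖ = aₖpₖ₋₁ + pₖ₋₂ and qₖ = aₖqₖ₋₁ + qₖ₋₂:
  k=0: a=3, p=3, q=1
  k=1: a=2, p=7, q=2
  k=2: a=7, p=52, q=15
  k=3: a=3, p=163, q=47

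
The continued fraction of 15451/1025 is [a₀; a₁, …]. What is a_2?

15451 = 15·1025 + 76   →  a_0 = 15
1025 = 13·76 + 37   →  a_1 = 13
76 = 2·37 + 2   →  a_2 = 2

2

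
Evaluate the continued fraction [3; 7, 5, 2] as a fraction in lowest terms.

248/79

Fold from the inside: start with 2/1.
  5 + 1/2 = 11/2
  7 + 2/11 = 79/11
  3 + 11/79 = 248/79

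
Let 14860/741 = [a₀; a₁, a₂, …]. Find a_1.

18

14860 = 20·741 + 40   →  a_0 = 20
741 = 18·40 + 21   →  a_1 = 18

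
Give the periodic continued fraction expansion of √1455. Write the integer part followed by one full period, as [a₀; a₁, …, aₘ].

a₀ = ⌊√1455⌋ = 38.
With m₀=0, d₀=1 and mₖ₊₁ = dₖaₖ − mₖ, dₖ₊₁ = (n − mₖ₊₁²)/dₖ, aₖ₊₁ = ⌊(a₀+mₖ₊₁)/dₖ₊₁⌋:
  k=1: m=38, d=11, a=6
  k=2: m=28, d=61, a=1
  k=3: m=33, d=6, a=11
  k=4: m=33, d=61, a=1
  k=5: m=28, d=11, a=6
  k=6: m=38, d=1, a=76
d=1 and a=2a₀=76 at k=6, so the next step gives (m, d) = (38, 11) again — its k=1 value — and the period has length 6.

[38; 6, 1, 11, 1, 6, 76]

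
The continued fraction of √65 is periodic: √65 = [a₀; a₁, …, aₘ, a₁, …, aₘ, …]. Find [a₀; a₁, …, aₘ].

[8; 16]

a₀ = ⌊√65⌋ = 8.
With m₀=0, d₀=1 and mₖ₊₁ = dₖaₖ − mₖ, dₖ₊₁ = (n − mₖ₊₁²)/dₖ, aₖ₊₁ = ⌊(a₀+mₖ₊₁)/dₖ₊₁⌋:
  k=1: m=8, d=1, a=16
d=1 and a=2a₀=16 at k=1, so the next step gives (m, d) = (8, 1) again — its k=1 value — and the period has length 1.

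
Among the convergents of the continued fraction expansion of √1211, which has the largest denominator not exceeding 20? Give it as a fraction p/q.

√1211 = [34; 1, 3, 1, 68, …] (period length 4).
Convergents:
  p_0/q_0 = 34/1
  p_1/q_1 = 35/1
  p_2/q_2 = 139/4
  p_3/q_3 = 174/5
  p_4/q_4 = 11971/344
q_3 = 5 ≤ 20 < 344 = q_4, so the answer is 174/5.

174/5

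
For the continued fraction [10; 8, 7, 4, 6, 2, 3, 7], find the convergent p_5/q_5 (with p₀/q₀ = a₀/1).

Using pₖ = aₖpₖ₋₁ + pₖ₋₂, qₖ = aₖqₖ₋₁ + qₖ₋₂ (with p₋₁=1, p₋₂=0, q₋₁=0, q₋₂=1):
  k=0: a=10, p=10, q=1
  k=1: a=8, p=81, q=8
  k=2: a=7, p=577, q=57
  k=3: a=4, p=2389, q=236
  k=4: a=6, p=14911, q=1473
  k=5: a=2, p=32211, q=3182

32211/3182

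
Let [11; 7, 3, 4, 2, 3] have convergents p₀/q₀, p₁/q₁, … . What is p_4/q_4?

Using pₖ = aₖpₖ₋₁ + pₖ₋₂, qₖ = aₖqₖ₋₁ + qₖ₋₂ (with p₋₁=1, p₋₂=0, q₋₁=0, q₋₂=1):
  k=0: a=11, p=11, q=1
  k=1: a=7, p=78, q=7
  k=2: a=3, p=245, q=22
  k=3: a=4, p=1058, q=95
  k=4: a=2, p=2361, q=212

2361/212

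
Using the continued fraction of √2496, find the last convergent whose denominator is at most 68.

√2496 = [49; 1, 23, 1, 98, …] (period length 4).
Convergents:
  p_0/q_0 = 49/1
  p_1/q_1 = 50/1
  p_2/q_2 = 1199/24
  p_3/q_3 = 1249/25
  p_4/q_4 = 123601/2474
q_3 = 25 ≤ 68 < 2474 = q_4, so the answer is 1249/25.

1249/25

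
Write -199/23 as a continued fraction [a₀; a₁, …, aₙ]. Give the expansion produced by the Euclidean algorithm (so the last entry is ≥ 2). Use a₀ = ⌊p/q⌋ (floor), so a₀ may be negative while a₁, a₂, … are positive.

-199 = -9*23 + 8
23 = 2*8 + 7
8 = 1*7 + 1
7 = 7*1 + 0  (stop)
So -199/23 = [-9; 2, 1, 7].

[-9; 2, 1, 7]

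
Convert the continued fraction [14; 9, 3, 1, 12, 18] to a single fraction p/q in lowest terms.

120384/8533

Using pₖ = aₖpₖ₋₁ + pₖ₋₂ and qₖ = aₖqₖ₋₁ + qₖ₋₂:
  k=0: a=14, p=14, q=1
  k=1: a=9, p=127, q=9
  k=2: a=3, p=395, q=28
  k=3: a=1, p=522, q=37
  k=4: a=12, p=6659, q=472
  k=5: a=18, p=120384, q=8533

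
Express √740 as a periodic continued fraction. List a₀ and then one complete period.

a₀ = ⌊√740⌋ = 27.
With m₀=0, d₀=1 and mₖ₊₁ = dₖaₖ − mₖ, dₖ₊₁ = (n − mₖ₊₁²)/dₖ, aₖ₊₁ = ⌊(a₀+mₖ₊₁)/dₖ₊₁⌋:
  k=1: m=27, d=11, a=4
  k=2: m=17, d=41, a=1
  k=3: m=24, d=4, a=12
  k=4: m=24, d=41, a=1
  k=5: m=17, d=11, a=4
  k=6: m=27, d=1, a=54
d=1 and a=2a₀=54 at k=6, so the next step gives (m, d) = (27, 11) again — its k=1 value — and the period has length 6.

[27; 4, 1, 12, 1, 4, 54]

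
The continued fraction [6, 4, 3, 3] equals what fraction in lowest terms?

Fold from the inside: start with 3/1.
  3 + 1/3 = 10/3
  4 + 3/10 = 43/10
  6 + 10/43 = 268/43

268/43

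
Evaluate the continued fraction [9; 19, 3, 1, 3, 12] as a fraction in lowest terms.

Using pₖ = aₖpₖ₋₁ + pₖ₋₂ and qₖ = aₖqₖ₋₁ + qₖ₋₂:
  k=0: a=9, p=9, q=1
  k=1: a=19, p=172, q=19
  k=2: a=3, p=525, q=58
  k=3: a=1, p=697, q=77
  k=4: a=3, p=2616, q=289
  k=5: a=12, p=32089, q=3545

32089/3545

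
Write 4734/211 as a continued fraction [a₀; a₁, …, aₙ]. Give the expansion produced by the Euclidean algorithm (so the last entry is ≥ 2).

4734 = 22·211 + 92
211 = 2·92 + 27
92 = 3·27 + 11
27 = 2·11 + 5
11 = 2·5 + 1
5 = 5·1 + 0  (stop)
So 4734/211 = [22; 2, 3, 2, 2, 5].

[22; 2, 3, 2, 2, 5]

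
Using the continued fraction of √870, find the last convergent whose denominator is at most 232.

√870 = [29; 2, 58, …] (period length 2).
Convergents:
  p_0/q_0 = 29/1
  p_1/q_1 = 59/2
  p_2/q_2 = 3451/117
  p_3/q_3 = 6961/236
q_2 = 117 ≤ 232 < 236 = q_3, so the answer is 3451/117.

3451/117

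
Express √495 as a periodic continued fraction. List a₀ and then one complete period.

a₀ = ⌊√495⌋ = 22.
With m₀=0, d₀=1 and mₖ₊₁ = dₖaₖ − mₖ, dₖ₊₁ = (n − mₖ₊₁²)/dₖ, aₖ₊₁ = ⌊(a₀+mₖ₊₁)/dₖ₊₁⌋:
  k=1: m=22, d=11, a=4
  k=2: m=22, d=1, a=44
d=1 and a=2a₀=44 at k=2, so the next step gives (m, d) = (22, 11) again — its k=1 value — and the period has length 2.

[22; 4, 44]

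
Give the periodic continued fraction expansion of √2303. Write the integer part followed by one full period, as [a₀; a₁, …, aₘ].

[47; 1, 94]

a₀ = ⌊√2303⌋ = 47.
With m₀=0, d₀=1 and mₖ₊₁ = dₖaₖ − mₖ, dₖ₊₁ = (n − mₖ₊₁²)/dₖ, aₖ₊₁ = ⌊(a₀+mₖ₊₁)/dₖ₊₁⌋:
  k=1: m=47, d=94, a=1
  k=2: m=47, d=1, a=94
d=1 and a=2a₀=94 at k=2, so the next step gives (m, d) = (47, 94) again — its k=1 value — and the period has length 2.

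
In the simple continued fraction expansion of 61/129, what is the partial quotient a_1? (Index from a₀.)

2

61 = 0·129 + 61   →  a_0 = 0
129 = 2·61 + 7   →  a_1 = 2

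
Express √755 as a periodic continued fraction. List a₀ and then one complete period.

[27; 2, 10, 2, 54]

a₀ = ⌊√755⌋ = 27.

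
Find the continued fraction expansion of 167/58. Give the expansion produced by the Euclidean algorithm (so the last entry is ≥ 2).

[2; 1, 7, 3, 2]

167 = 2·58 + 51
58 = 1·51 + 7
51 = 7·7 + 2
7 = 3·2 + 1
2 = 2·1 + 0  (stop)
So 167/58 = [2; 1, 7, 3, 2].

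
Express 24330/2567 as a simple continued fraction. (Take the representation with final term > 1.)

[9; 2, 10, 1, 6, 16]

24330 = 9×2567 + 1227
2567 = 2×1227 + 113
1227 = 10×113 + 97
113 = 1×97 + 16
97 = 6×16 + 1
16 = 16×1 + 0  (stop)
So 24330/2567 = [9; 2, 10, 1, 6, 16].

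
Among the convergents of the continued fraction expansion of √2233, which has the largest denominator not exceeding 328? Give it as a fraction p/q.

10207/216

√2233 = [47; 3, 1, 12, 1, 3, 94, …] (period length 6).
Convergents:
  p_0/q_0 = 47/1
  p_1/q_1 = 142/3
  p_2/q_2 = 189/4
  p_3/q_3 = 2410/51
  p_4/q_4 = 2599/55
  p_5/q_5 = 10207/216
  p_6/q_6 = 962057/20359
q_5 = 216 ≤ 328 < 20359 = q_6, so the answer is 10207/216.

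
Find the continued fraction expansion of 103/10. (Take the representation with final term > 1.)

[10; 3, 3]

103 = 10·10 + 3
10 = 3·3 + 1
3 = 3·1 + 0  (stop)
So 103/10 = [10; 3, 3].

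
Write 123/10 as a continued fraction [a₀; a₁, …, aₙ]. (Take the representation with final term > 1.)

[12; 3, 3]

123 = 12×10 + 3
10 = 3×3 + 1
3 = 3×1 + 0  (stop)
So 123/10 = [12; 3, 3].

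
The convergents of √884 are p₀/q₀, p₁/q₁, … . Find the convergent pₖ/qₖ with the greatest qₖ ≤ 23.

446/15

√884 = [29; 1, 2, 1, 2, 1, 2, 1, 58, …] (period length 8).
Convergents:
  p_0/q_0 = 29/1
  p_1/q_1 = 30/1
  p_2/q_2 = 89/3
  p_3/q_3 = 119/4
  p_4/q_4 = 327/11
  p_5/q_5 = 446/15
  p_6/q_6 = 1219/41
q_5 = 15 ≤ 23 < 41 = q_6, so the answer is 446/15.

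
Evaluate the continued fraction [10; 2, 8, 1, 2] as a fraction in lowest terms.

576/55

Using pₖ = aₖpₖ₋₁ + pₖ₋₂ and qₖ = aₖqₖ₋₁ + qₖ₋₂:
  k=0: a=10, p=10, q=1
  k=1: a=2, p=21, q=2
  k=2: a=8, p=178, q=17
  k=3: a=1, p=199, q=19
  k=4: a=2, p=576, q=55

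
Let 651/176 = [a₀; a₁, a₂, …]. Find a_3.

651 = 3·176 + 123   →  a_0 = 3
176 = 1·123 + 53   →  a_1 = 1
123 = 2·53 + 17   →  a_2 = 2
53 = 3·17 + 2   →  a_3 = 3

3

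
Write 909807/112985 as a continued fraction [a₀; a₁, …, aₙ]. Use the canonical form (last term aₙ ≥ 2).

909807 = 8×112985 + 5927
112985 = 19×5927 + 372
5927 = 15×372 + 347
372 = 1×347 + 25
347 = 13×25 + 22
25 = 1×22 + 3
22 = 7×3 + 1
3 = 3×1 + 0  (stop)
So 909807/112985 = [8; 19, 15, 1, 13, 1, 7, 3].

[8; 19, 15, 1, 13, 1, 7, 3]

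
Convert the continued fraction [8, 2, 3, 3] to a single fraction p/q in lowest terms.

Fold from the inside: start with 3/1.
  3 + 1/3 = 10/3
  2 + 3/10 = 23/10
  8 + 10/23 = 194/23

194/23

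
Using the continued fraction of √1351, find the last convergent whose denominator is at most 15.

√1351 = [36; 1, 3, 10, 3, 1, 72, …] (period length 6).
Convergents:
  p_0/q_0 = 36/1
  p_1/q_1 = 37/1
  p_2/q_2 = 147/4
  p_3/q_3 = 1507/41
q_2 = 4 ≤ 15 < 41 = q_3, so the answer is 147/4.

147/4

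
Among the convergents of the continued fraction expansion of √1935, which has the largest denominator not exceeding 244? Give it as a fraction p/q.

3871/88

√1935 = [43; 1, 86, …] (period length 2).
Convergents:
  p_0/q_0 = 43/1
  p_1/q_1 = 44/1
  p_2/q_2 = 3827/87
  p_3/q_3 = 3871/88
  p_4/q_4 = 336733/7655
q_3 = 88 ≤ 244 < 7655 = q_4, so the answer is 3871/88.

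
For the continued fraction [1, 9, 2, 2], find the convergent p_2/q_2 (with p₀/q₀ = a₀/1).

Using pₖ = aₖpₖ₋₁ + pₖ₋₂, qₖ = aₖqₖ₋₁ + qₖ₋₂ (with p₋₁=1, p₋₂=0, q₋₁=0, q₋₂=1):
  k=0: a=1, p=1, q=1
  k=1: a=9, p=10, q=9
  k=2: a=2, p=21, q=19

21/19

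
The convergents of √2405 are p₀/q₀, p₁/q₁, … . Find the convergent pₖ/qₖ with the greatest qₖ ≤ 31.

√2405 = [49; 24, 1, 1, 24, 98, …] (period length 5).
Convergents:
  p_0/q_0 = 49/1
  p_1/q_1 = 1177/24
  p_2/q_2 = 1226/25
  p_3/q_3 = 2403/49
q_2 = 25 ≤ 31 < 49 = q_3, so the answer is 1226/25.

1226/25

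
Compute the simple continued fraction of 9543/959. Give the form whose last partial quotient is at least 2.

[9; 1, 19, 2, 2, 9]

9543 = 9*959 + 912
959 = 1*912 + 47
912 = 19*47 + 19
47 = 2*19 + 9
19 = 2*9 + 1
9 = 9*1 + 0  (stop)
So 9543/959 = [9; 1, 19, 2, 2, 9].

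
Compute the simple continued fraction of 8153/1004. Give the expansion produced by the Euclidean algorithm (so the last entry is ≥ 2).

8153 = 8×1004 + 121
1004 = 8×121 + 36
121 = 3×36 + 13
36 = 2×13 + 10
13 = 1×10 + 3
10 = 3×3 + 1
3 = 3×1 + 0  (stop)
So 8153/1004 = [8; 8, 3, 2, 1, 3, 3].

[8; 8, 3, 2, 1, 3, 3]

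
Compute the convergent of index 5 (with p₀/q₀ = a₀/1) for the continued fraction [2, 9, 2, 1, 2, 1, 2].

217/103

Using pₖ = aₖpₖ₋₁ + pₖ₋₂, qₖ = aₖqₖ₋₁ + qₖ₋₂ (with p₋₁=1, p₋₂=0, q₋₁=0, q₋₂=1):
  k=0: a=2, p=2, q=1
  k=1: a=9, p=19, q=9
  k=2: a=2, p=40, q=19
  k=3: a=1, p=59, q=28
  k=4: a=2, p=158, q=75
  k=5: a=1, p=217, q=103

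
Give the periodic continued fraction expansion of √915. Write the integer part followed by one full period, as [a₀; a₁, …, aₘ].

a₀ = ⌊√915⌋ = 30.
With m₀=0, d₀=1 and mₖ₊₁ = dₖaₖ − mₖ, dₖ₊₁ = (n − mₖ₊₁²)/dₖ, aₖ₊₁ = ⌊(a₀+mₖ₊₁)/dₖ₊₁⌋:
  k=1: m=30, d=15, a=4
  k=2: m=30, d=1, a=60
d=1 and a=2a₀=60 at k=2, so the next step gives (m, d) = (30, 15) again — its k=1 value — and the period has length 2.

[30; 4, 60]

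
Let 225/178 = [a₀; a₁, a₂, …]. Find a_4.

225 = 1·178 + 47   →  a_0 = 1
178 = 3·47 + 37   →  a_1 = 3
47 = 1·37 + 10   →  a_2 = 1
37 = 3·10 + 7   →  a_3 = 3
10 = 1·7 + 3   →  a_4 = 1

1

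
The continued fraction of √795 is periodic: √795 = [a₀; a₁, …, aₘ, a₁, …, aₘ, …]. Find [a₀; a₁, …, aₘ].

a₀ = ⌊√795⌋ = 28.
With m₀=0, d₀=1 and mₖ₊₁ = dₖaₖ − mₖ, dₖ₊₁ = (n − mₖ₊₁²)/dₖ, aₖ₊₁ = ⌊(a₀+mₖ₊₁)/dₖ₊₁⌋:
  k=1: m=28, d=11, a=5
  k=2: m=27, d=6, a=9
  k=3: m=27, d=11, a=5
  k=4: m=28, d=1, a=56
d=1 and a=2a₀=56 at k=4, so the next step gives (m, d) = (28, 11) again — its k=1 value — and the period has length 4.

[28; 5, 9, 5, 56]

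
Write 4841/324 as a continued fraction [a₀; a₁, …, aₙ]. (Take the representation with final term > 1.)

4841 = 14×324 + 305
324 = 1×305 + 19
305 = 16×19 + 1
19 = 19×1 + 0  (stop)
So 4841/324 = [14; 1, 16, 19].

[14; 1, 16, 19]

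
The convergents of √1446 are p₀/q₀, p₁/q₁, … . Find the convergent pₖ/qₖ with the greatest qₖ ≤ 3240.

√1446 = [38; 38, 76, …] (period length 2).
Convergents:
  p_0/q_0 = 38/1
  p_1/q_1 = 1445/38
  p_2/q_2 = 109858/2889
  p_3/q_3 = 4176049/109820
q_2 = 2889 ≤ 3240 < 109820 = q_3, so the answer is 109858/2889.

109858/2889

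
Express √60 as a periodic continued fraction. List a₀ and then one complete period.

[7; 1, 2, 1, 14]

a₀ = ⌊√60⌋ = 7.
With m₀=0, d₀=1 and mₖ₊₁ = dₖaₖ − mₖ, dₖ₊₁ = (n − mₖ₊₁²)/dₖ, aₖ₊₁ = ⌊(a₀+mₖ₊₁)/dₖ₊₁⌋:
  k=1: m=7, d=11, a=1
  k=2: m=4, d=4, a=2
  k=3: m=4, d=11, a=1
  k=4: m=7, d=1, a=14
d=1 and a=2a₀=14 at k=4, so the next step gives (m, d) = (7, 11) again — its k=1 value — and the period has length 4.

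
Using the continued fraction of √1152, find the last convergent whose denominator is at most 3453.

39202/1155

√1152 = [33; 1, 15, 1, 66, …] (period length 4).
Convergents:
  p_0/q_0 = 33/1
  p_1/q_1 = 34/1
  p_2/q_2 = 543/16
  p_3/q_3 = 577/17
  p_4/q_4 = 38625/1138
  p_5/q_5 = 39202/1155
  p_6/q_6 = 626655/18463
q_5 = 1155 ≤ 3453 < 18463 = q_6, so the answer is 39202/1155.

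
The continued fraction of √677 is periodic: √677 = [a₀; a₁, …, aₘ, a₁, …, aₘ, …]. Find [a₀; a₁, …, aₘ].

a₀ = ⌊√677⌋ = 26.
With m₀=0, d₀=1 and mₖ₊₁ = dₖaₖ − mₖ, dₖ₊₁ = (n − mₖ₊₁²)/dₖ, aₖ₊₁ = ⌊(a₀+mₖ₊₁)/dₖ₊₁⌋:
  k=1: m=26, d=1, a=52
d=1 and a=2a₀=52 at k=1, so the next step gives (m, d) = (26, 1) again — its k=1 value — and the period has length 1.

[26; 52]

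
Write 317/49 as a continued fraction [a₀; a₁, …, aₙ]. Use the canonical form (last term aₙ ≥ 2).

[6; 2, 7, 1, 2]

317 = 6×49 + 23
49 = 2×23 + 3
23 = 7×3 + 2
3 = 1×2 + 1
2 = 2×1 + 0  (stop)
So 317/49 = [6; 2, 7, 1, 2].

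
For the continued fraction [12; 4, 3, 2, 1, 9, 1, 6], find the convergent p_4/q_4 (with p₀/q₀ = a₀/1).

Using pₖ = aₖpₖ₋₁ + pₖ₋₂, qₖ = aₖqₖ₋₁ + qₖ₋₂ (with p₋₁=1, p₋₂=0, q₋₁=0, q₋₂=1):
  k=0: a=12, p=12, q=1
  k=1: a=4, p=49, q=4
  k=2: a=3, p=159, q=13
  k=3: a=2, p=367, q=30
  k=4: a=1, p=526, q=43

526/43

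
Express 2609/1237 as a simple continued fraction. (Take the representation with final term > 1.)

[2; 9, 6, 7, 3]

2609 = 2*1237 + 135
1237 = 9*135 + 22
135 = 6*22 + 3
22 = 7*3 + 1
3 = 3*1 + 0  (stop)
So 2609/1237 = [2; 9, 6, 7, 3].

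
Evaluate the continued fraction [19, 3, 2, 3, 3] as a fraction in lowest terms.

Using pₖ = aₖpₖ₋₁ + pₖ₋₂ and qₖ = aₖqₖ₋₁ + qₖ₋₂:
  k=0: a=19, p=19, q=1
  k=1: a=3, p=58, q=3
  k=2: a=2, p=135, q=7
  k=3: a=3, p=463, q=24
  k=4: a=3, p=1524, q=79

1524/79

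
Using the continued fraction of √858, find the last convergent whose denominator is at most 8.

205/7

√858 = [29; 3, 2, 3, 58, …] (period length 4).
Convergents:
  p_0/q_0 = 29/1
  p_1/q_1 = 88/3
  p_2/q_2 = 205/7
  p_3/q_3 = 703/24
q_2 = 7 ≤ 8 < 24 = q_3, so the answer is 205/7.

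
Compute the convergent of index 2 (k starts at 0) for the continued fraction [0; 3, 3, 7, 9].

3/10

Using pₖ = aₖpₖ₋₁ + pₖ₋₂, qₖ = aₖqₖ₋₁ + qₖ₋₂ (with p₋₁=1, p₋₂=0, q₋₁=0, q₋₂=1):
  k=0: a=0, p=0, q=1
  k=1: a=3, p=1, q=3
  k=2: a=3, p=3, q=10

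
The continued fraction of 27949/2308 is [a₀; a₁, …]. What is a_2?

8

27949 = 12·2308 + 253   →  a_0 = 12
2308 = 9·253 + 31   →  a_1 = 9
253 = 8·31 + 5   →  a_2 = 8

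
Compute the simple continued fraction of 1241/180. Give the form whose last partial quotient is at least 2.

[6; 1, 8, 2, 9]

1241 = 6*180 + 161
180 = 1*161 + 19
161 = 8*19 + 9
19 = 2*9 + 1
9 = 9*1 + 0  (stop)
So 1241/180 = [6; 1, 8, 2, 9].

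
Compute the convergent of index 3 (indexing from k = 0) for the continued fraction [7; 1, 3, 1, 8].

39/5

Using pₖ = aₖpₖ₋₁ + pₖ₋₂, qₖ = aₖqₖ₋₁ + qₖ₋₂ (with p₋₁=1, p₋₂=0, q₋₁=0, q₋₂=1):
  k=0: a=7, p=7, q=1
  k=1: a=1, p=8, q=1
  k=2: a=3, p=31, q=4
  k=3: a=1, p=39, q=5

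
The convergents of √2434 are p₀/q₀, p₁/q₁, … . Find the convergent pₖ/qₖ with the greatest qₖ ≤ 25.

148/3

√2434 = [49; 2, 1, 48, 1, 2, 98, …] (period length 6).
Convergents:
  p_0/q_0 = 49/1
  p_1/q_1 = 99/2
  p_2/q_2 = 148/3
  p_3/q_3 = 7203/146
q_2 = 3 ≤ 25 < 146 = q_3, so the answer is 148/3.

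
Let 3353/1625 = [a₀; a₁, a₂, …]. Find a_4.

3353 = 2·1625 + 103   →  a_0 = 2
1625 = 15·103 + 80   →  a_1 = 15
103 = 1·80 + 23   →  a_2 = 1
80 = 3·23 + 11   →  a_3 = 3
23 = 2·11 + 1   →  a_4 = 2

2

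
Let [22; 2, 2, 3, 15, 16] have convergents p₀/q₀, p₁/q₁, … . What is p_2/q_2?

112/5

Using pₖ = aₖpₖ₋₁ + pₖ₋₂, qₖ = aₖqₖ₋₁ + qₖ₋₂ (with p₋₁=1, p₋₂=0, q₋₁=0, q₋₂=1):
  k=0: a=22, p=22, q=1
  k=1: a=2, p=45, q=2
  k=2: a=2, p=112, q=5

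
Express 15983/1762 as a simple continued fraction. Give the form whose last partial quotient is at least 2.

[9; 14, 10, 2, 2, 2]

15983 = 9·1762 + 125
1762 = 14·125 + 12
125 = 10·12 + 5
12 = 2·5 + 2
5 = 2·2 + 1
2 = 2·1 + 0  (stop)
So 15983/1762 = [9; 14, 10, 2, 2, 2].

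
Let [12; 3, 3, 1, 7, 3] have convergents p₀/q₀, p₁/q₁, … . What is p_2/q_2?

Using pₖ = aₖpₖ₋₁ + pₖ₋₂, qₖ = aₖqₖ₋₁ + qₖ₋₂ (with p₋₁=1, p₋₂=0, q₋₁=0, q₋₂=1):
  k=0: a=12, p=12, q=1
  k=1: a=3, p=37, q=3
  k=2: a=3, p=123, q=10

123/10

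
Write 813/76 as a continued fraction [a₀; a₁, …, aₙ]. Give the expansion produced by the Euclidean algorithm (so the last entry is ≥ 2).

[10; 1, 2, 3, 3, 2]

813 = 10*76 + 53
76 = 1*53 + 23
53 = 2*23 + 7
23 = 3*7 + 2
7 = 3*2 + 1
2 = 2*1 + 0  (stop)
So 813/76 = [10; 1, 2, 3, 3, 2].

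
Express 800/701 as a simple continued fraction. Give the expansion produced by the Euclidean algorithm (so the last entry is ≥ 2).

[1; 7, 12, 2, 1, 2]

800 = 1×701 + 99
701 = 7×99 + 8
99 = 12×8 + 3
8 = 2×3 + 2
3 = 1×2 + 1
2 = 2×1 + 0  (stop)
So 800/701 = [1; 7, 12, 2, 1, 2].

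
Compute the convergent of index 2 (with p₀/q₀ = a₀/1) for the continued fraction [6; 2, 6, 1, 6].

Using pₖ = aₖpₖ₋₁ + pₖ₋₂, qₖ = aₖqₖ₋₁ + qₖ₋₂ (with p₋₁=1, p₋₂=0, q₋₁=0, q₋₂=1):
  k=0: a=6, p=6, q=1
  k=1: a=2, p=13, q=2
  k=2: a=6, p=84, q=13

84/13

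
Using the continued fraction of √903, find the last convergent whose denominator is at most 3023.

√903 = [30; 20, 60, …] (period length 2).
Convergents:
  p_0/q_0 = 30/1
  p_1/q_1 = 601/20
  p_2/q_2 = 36090/1201
  p_3/q_3 = 722401/24040
q_2 = 1201 ≤ 3023 < 24040 = q_3, so the answer is 36090/1201.

36090/1201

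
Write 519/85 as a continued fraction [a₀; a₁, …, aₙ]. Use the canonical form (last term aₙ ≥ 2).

519 = 6×85 + 9
85 = 9×9 + 4
9 = 2×4 + 1
4 = 4×1 + 0  (stop)
So 519/85 = [6; 9, 2, 4].

[6; 9, 2, 4]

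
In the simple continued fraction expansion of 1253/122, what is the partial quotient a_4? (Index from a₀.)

3

1253 = 10·122 + 33   →  a_0 = 10
122 = 3·33 + 23   →  a_1 = 3
33 = 1·23 + 10   →  a_2 = 1
23 = 2·10 + 3   →  a_3 = 2
10 = 3·3 + 1   →  a_4 = 3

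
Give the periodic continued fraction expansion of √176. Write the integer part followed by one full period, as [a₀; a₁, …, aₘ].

[13; 3, 1, 3, 26]

a₀ = ⌊√176⌋ = 13.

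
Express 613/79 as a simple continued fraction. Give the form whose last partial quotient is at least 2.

613 = 7·79 + 60
79 = 1·60 + 19
60 = 3·19 + 3
19 = 6·3 + 1
3 = 3·1 + 0  (stop)
So 613/79 = [7; 1, 3, 6, 3].

[7; 1, 3, 6, 3]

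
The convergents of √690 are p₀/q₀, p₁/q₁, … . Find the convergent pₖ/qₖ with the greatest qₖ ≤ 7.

√690 = [26; 3, 1, 2, 1, 3, 52, …] (period length 6).
Convergents:
  p_0/q_0 = 26/1
  p_1/q_1 = 79/3
  p_2/q_2 = 105/4
  p_3/q_3 = 289/11
q_2 = 4 ≤ 7 < 11 = q_3, so the answer is 105/4.

105/4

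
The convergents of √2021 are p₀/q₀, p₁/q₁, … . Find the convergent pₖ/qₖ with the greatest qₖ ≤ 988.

√2021 = [44; 1, 21, 2, 21, 1, 88, …] (period length 6).
Convergents:
  p_0/q_0 = 44/1
  p_1/q_1 = 45/1
  p_2/q_2 = 989/22
  p_3/q_3 = 2023/45
  p_4/q_4 = 43472/967
  p_5/q_5 = 45495/1012
q_4 = 967 ≤ 988 < 1012 = q_5, so the answer is 43472/967.

43472/967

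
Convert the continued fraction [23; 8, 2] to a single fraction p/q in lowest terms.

393/17

Using pₖ = aₖpₖ₋₁ + pₖ₋₂ and qₖ = aₖqₖ₋₁ + qₖ₋₂:
  k=0: a=23, p=23, q=1
  k=1: a=8, p=185, q=8
  k=2: a=2, p=393, q=17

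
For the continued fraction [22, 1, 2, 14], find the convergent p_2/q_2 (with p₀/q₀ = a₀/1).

68/3

Using pₖ = aₖpₖ₋₁ + pₖ₋₂, qₖ = aₖqₖ₋₁ + qₖ₋₂ (with p₋₁=1, p₋₂=0, q₋₁=0, q₋₂=1):
  k=0: a=22, p=22, q=1
  k=1: a=1, p=23, q=1
  k=2: a=2, p=68, q=3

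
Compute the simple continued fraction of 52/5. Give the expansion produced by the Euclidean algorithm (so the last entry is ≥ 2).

[10; 2, 2]

52 = 10*5 + 2
5 = 2*2 + 1
2 = 2*1 + 0  (stop)
So 52/5 = [10; 2, 2].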